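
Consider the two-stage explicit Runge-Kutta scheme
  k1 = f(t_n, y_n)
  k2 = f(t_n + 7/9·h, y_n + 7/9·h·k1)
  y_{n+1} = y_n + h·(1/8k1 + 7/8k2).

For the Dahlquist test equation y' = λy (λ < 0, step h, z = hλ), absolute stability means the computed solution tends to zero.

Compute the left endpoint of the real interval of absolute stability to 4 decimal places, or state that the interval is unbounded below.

left endpoint -1.4694.

With y'=λy (z=hλ):
  k1=λy_n ⇒ h·k1=z·y_n;  k2=λ(1+7/9z)y_n ⇒ h·k2=z(1+7/9z)y_n
  y_{n+1}/y_n = 1 + 1/8z + 7/8z(1+7/9z) = 1 + z + 49/72z²
  R(z) = 1 + z + 49/72z².

Boundary: |R(x)|=1, x<0.
x=-0.68: |R|=0.6347
R=1: x+49/72x²=0 ⇒ x=−72/49=-1.4694; min R=1−1/(4·49/72)=0.6327>−1
Confirm numerically:
  x=-1.310: |R|=0.85790 <1
  x=-1.198: |R|=0.77874 <1
  x=-1.067: |R|=0.70781 <1
  x=-1.948: |R|=1.63451 >1
  x=-1.587: |R|=1.12703 >1
  x=-1.550: |R|=1.08503 >1
Stable set (-1.4694, 0).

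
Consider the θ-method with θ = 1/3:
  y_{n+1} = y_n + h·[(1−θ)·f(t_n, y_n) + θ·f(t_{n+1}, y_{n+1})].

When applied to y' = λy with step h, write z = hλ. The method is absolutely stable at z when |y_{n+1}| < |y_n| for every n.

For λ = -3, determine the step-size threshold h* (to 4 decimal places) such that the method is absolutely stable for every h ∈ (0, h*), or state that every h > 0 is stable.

On y'=λy, z=hλ:
  y_{n+1} = y_n + z·[2/3·y_n + 1/3·y_{n+1}] ⇒ (1 − 1/3z)y_{n+1} = (1 + 2/3z)y_n
  Hence R(z) = (1 + 2/3z)/(1 − 1/3z).

Boundary: |R(x)|=1, x<0.
x=-1.1: |R|=0.1951
R=−1: 1+2/3x = −1+1/3x ⇒ -1/3x=2 ⇒ x=2/(-1/3)=-6.0000
Confirm numerically:
  x=-4.089: |R|=0.73043 <1
  x=-3.824: |R|=0.68113 <1
  x=-2.953: |R|=0.48816 <1
  x=-2.793: |R|=0.44640 <1
  x=-6.434: |R|=1.04600 >1
  x=-6.379: |R|=1.04041 >1
Stable set (-6.0000, 0).

(-6.0000,0); λ=-3 ⇒ h* = (6)/3 = 2.0000.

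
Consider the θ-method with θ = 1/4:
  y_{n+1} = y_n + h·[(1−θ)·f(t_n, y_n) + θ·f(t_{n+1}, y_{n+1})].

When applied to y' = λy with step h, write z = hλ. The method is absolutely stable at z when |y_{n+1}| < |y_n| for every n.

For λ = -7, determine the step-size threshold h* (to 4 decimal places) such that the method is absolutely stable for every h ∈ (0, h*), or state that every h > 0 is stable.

(-4.0000,0); λ=-7 ⇒ h* = (4)/7 = 0.5714.

Test eqn y'=λy, z=hλ:
  y_{n+1} = y_n + z·[3/4·y_n + 1/4·y_{n+1}] ⇒ (1 − 1/4z)y_{n+1} = (1 + 3/4z)y_n
  so R(z) = (1 + 3/4z)/(1 − 1/4z).

Solve |R(x)|<1 on ℝ⁻.
x=-1.5: |R|=0.0909
R=−1: 1+3/4x = −1+1/4x ⇒ -1/2x=2 ⇒ x=2/(-1/2)=-4.0000
Confirm numerically:
  x=-3.550: |R|=0.88079 <1
  x=-3.273: |R|=0.80008 <1
  x=-2.742: |R|=0.62682 <1
  x=-1.924: |R|=0.29912 <1
  x=-4.534: |R|=1.12515 >1
  x=-4.499: |R|=1.11743 >1
Stable set (-4.0000, 0).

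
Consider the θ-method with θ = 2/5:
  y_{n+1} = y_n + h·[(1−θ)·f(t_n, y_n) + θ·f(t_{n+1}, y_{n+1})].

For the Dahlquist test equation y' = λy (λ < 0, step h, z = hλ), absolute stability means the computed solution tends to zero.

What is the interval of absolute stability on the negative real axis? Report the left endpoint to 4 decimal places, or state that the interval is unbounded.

(-10.0000, 0).

With y'=λy (z=hλ):
  y_{n+1} = y_n + z·[3/5·y_n + 2/5·y_{n+1}] ⇒ (1 − 2/5z)y_{n+1} = (1 + 3/5z)y_n
  R(z) = (1 + 3/5z)/(1 − 2/5z).

Need |R(x)|<1, x<0.
x=-1.65: |R|=0.0060
R=−1: 1+3/5x = −1+2/5x ⇒ -1/5x=2 ⇒ x=2/(-1/5)=-10.0000
Confirm numerically:
  x=-7.724: |R|=0.88869 <1
  x=-7.468: |R|=0.87299 <1
  x=-5.925: |R|=0.75816 <1
  x=-4.454: |R|=0.60124 <1
  x=-10.330: |R|=1.01286 >1
  x=-10.308: |R|=1.01202 >1
  x=-10.023: |R|=1.00092 >1
So |R|<1 on (-10.0000, 0).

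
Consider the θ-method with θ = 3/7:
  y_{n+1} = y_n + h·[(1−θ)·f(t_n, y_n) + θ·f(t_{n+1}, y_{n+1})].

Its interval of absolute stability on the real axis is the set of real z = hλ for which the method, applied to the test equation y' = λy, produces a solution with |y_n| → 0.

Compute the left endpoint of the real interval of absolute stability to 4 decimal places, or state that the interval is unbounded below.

left endpoint -14.0000.

Test eqn y'=λy, z=hλ:
  y_{n+1} = y_n + z·[4/7·y_n + 3/7·y_{n+1}] ⇒ (1 − 3/7z)y_{n+1} = (1 + 4/7z)y_n
  R(z) = (1 + 4/7z)/(1 − 3/7z).

Need |R(x)|<1, x<0.
x=-1.52: |R|=0.0796
R=−1: 1+4/7x = −1+3/7x ⇒ -1/7x=2 ⇒ x=2/(-1/7)=-14.0000
Confirm numerically:
  x=-12.961: |R|=0.97736 <1
  x=-11.359: |R|=0.93571 <1
  x=-11.264: |R|=0.93293 <1
  x=-8.510: |R|=0.83123 <1
  x=-14.418: |R|=1.00832 >1
  x=-14.412: |R|=1.00820 >1
So |R|<1 on (-14.0000, 0).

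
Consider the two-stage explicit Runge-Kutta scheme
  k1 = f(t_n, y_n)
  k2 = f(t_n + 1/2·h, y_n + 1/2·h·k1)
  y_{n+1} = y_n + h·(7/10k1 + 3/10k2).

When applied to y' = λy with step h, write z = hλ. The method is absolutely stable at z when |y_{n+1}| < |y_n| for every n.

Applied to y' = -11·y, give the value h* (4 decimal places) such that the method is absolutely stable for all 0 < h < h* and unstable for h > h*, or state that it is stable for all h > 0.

On y'=λy, z=hλ:
  k1=λy_n ⇒ h·k1=z·y_n;  k2=λ(1+1/2z)y_n ⇒ h·k2=z(1+1/2z)y_n
  y_{n+1}/y_n = 1 + 7/10z + 3/10z(1+1/2z) = 1 + z + 3/20z²
  Hence R(z) = 1 + z + 3/20z².

Boundary: |R(x)|=1, x<0.
x=-0.47: |R|=0.5631
R=1: x+3/20x²=0 ⇒ x=−20/3=-6.6667; min R=1−1/(4·3/20)=-0.6667>−1
Confirm numerically:
  x=-6.254: |R|=0.61288 <1
  x=-5.971: |R|=0.37693 <1
  x=-5.849: |R|=0.28262 <1
  x=-6.973: |R|=1.32041 >1
  x=-6.732: |R|=1.06597 >1
So |R|<1 on (-6.6667, 0).

(-6.6667,0); λ=-11 ⇒ h* = (20/3)/11 = 0.6061.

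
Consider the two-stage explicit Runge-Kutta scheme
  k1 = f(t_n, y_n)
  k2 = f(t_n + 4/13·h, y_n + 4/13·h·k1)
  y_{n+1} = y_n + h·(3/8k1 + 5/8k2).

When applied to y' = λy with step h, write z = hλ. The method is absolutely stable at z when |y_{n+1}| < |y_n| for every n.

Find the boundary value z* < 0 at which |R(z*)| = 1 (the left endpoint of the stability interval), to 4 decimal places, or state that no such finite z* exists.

Test eqn y'=λy, z=hλ:
  k1=λy_n ⇒ h·k1=z·y_n;  k2=λ(1+4/13z)y_n ⇒ h·k2=z(1+4/13z)y_n
  y_{n+1}/y_n = 1 + 3/8z + 5/8z(1+4/13z) = 1 + z + 5/26z²
  ⇒ R(z) = 1 + z + 5/26z².

Solve |R(x)|<1 on ℝ⁻.
x=-0.66: |R|=0.4238
R=1: x+5/26x²=0 ⇒ x=−26/5=-5.2000; min R=1−1/(4·5/26)=-0.3000>−1
Confirm numerically:
  x=-3.884: |R|=0.01705 <1
  x=-2.713: |R|=0.29754 <1
  x=-2.258: |R|=0.27751 <1
  x=-5.781: |R|=1.64592 >1
  x=-5.408: |R|=1.21632 >1
Stable set (-5.2000, 0).

z* = -5.2000.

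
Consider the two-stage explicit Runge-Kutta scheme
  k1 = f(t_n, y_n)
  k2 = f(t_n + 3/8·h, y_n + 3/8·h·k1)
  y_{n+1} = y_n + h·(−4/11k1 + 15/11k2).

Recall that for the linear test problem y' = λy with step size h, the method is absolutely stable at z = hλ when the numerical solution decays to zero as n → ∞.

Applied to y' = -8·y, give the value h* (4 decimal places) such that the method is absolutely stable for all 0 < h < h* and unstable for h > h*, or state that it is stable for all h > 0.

(-1.9556,0); λ=-8 ⇒ h* = (88/45)/8 = 0.2444.

Set f=λy, z=hλ:
  k1=λy_n ⇒ h·k1=z·y_n;  k2=λ(1+3/8z)y_n ⇒ h·k2=z(1+3/8z)y_n
  y_{n+1}/y_n = 1 − 4/11z + 15/11z(1+3/8z) = 1 + z + 45/88z²
  ⇒ R(z) = 1 + z + 45/88z².

Find x<0 with |R(x)|<1.
x=-0.66: |R|=0.5627
R=1: x+45/88x²=0 ⇒ x=−88/45=-1.9556; min R=1−1/(4·45/88)=0.5111>−1
Confirm numerically:
  x=-1.802: |R|=0.85850 <1
  x=-1.458: |R|=0.62904 <1
  x=-1.385: |R|=0.59591 <1
  x=-1.251: |R|=0.54928 <1
  x=-2.222: |R|=1.30275 >1
  x=-2.070: |R|=1.12114 >1
Stable set (-1.9556, 0).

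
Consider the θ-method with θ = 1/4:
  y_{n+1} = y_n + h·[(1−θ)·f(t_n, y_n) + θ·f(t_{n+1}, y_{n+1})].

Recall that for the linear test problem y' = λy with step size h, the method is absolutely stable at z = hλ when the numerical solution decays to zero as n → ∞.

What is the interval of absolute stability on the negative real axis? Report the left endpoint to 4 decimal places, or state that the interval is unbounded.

(-4.0000, 0).

On y'=λy, z=hλ:
  y_{n+1} = y_n + z·[3/4·y_n + 1/4·y_{n+1}] ⇒ (1 − 1/4z)y_{n+1} = (1 + 3/4z)y_n
  so R(z) = (1 + 3/4z)/(1 − 1/4z).

Find x<0 with |R(x)|<1.
x=-0.4: |R|=0.6364
R=−1: 1+3/4x = −1+1/4x ⇒ -1/2x=2 ⇒ x=2/(-1/2)=-4.0000
Confirm numerically:
  x=-3.776: |R|=0.94239 <1
  x=-2.487: |R|=0.53353 <1
  x=-2.100: |R|=0.37705 <1
  x=-4.565: |R|=1.13193 >1
  x=-4.434: |R|=1.10292 >1
  x=-4.065: |R|=1.01612 >1
So |R|<1 on (-4.0000, 0).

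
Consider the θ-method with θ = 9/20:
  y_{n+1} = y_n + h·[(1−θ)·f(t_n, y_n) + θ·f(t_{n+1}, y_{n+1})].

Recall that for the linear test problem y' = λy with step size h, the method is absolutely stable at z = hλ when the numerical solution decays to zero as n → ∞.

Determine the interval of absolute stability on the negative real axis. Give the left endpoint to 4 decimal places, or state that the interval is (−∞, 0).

With y'=λy (z=hλ):
  y_{n+1} = y_n + z·[11/20·y_n + 9/20·y_{n+1}] ⇒ (1 − 9/20z)y_{n+1} = (1 + 11/20z)y_n
  so R(z) = (1 + 11/20z)/(1 − 9/20z).

Boundary: |R(x)|=1, x<0.
x=-1.49: |R|=0.1081
R=−1: 1+11/20x = −1+9/20x ⇒ -1/10x=2 ⇒ x=2/(-1/10)=-20.0000
Confirm numerically:
  x=-15.100: |R|=0.93714 <1
  x=-11.542: |R|=0.86345 <1
  x=-11.521: |R|=0.86290 <1
  x=-9.689: |R|=0.80763 <1
  x=-20.296: |R|=1.00292 >1
  x=-20.117: |R|=1.00116 >1
Stable set (-20.0000, 0).

(-20.0000, 0).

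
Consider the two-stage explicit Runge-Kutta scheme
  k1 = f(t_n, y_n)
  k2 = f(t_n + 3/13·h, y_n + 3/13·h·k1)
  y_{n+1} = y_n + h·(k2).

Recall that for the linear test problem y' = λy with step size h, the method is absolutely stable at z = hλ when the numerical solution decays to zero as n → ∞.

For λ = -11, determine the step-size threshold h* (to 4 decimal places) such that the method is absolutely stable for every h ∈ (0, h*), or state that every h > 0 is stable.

Set f=λy, z=hλ:
  k1=λy_n ⇒ h·k1=z·y_n;  k2=λ(1+3/13z)y_n ⇒ h·k2=z(1+3/13z)y_n
  y_{n+1}/y_n = 1 + z(1+3/13z) = 1 + z + 3/13z²
  so R(z) = 1 + z + 3/13z².

Solve |R(x)|<1 on ℝ⁻.
x=-0.3: |R|=0.7208
R=1: x+3/13x²=0 ⇒ x=−13/3=-4.3333; min R=1−1/(4·3/13)=-0.0833>−1
Confirm numerically:
  x=-3.714: |R|=0.46918 <1
  x=-3.072: |R|=0.10581 <1
  x=-2.054: |R|=0.08040 <1
  x=-4.792: |R|=1.50721 >1
  x=-4.561: |R|=1.23963 >1
Interval (-4.3333, 0).

(-4.3333,0); λ=-11 ⇒ h* = (13/3)/11 = 0.3939.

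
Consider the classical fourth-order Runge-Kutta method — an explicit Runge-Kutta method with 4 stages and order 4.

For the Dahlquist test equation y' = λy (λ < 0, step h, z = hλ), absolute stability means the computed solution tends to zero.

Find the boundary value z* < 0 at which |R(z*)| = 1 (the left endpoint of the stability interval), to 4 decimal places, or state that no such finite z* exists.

left endpoint -2.7853.

Set f=λy, z=hλ:
  order 4, 4-stage ⇒ R(z)=1+z+z^2/2+z^3/6+z^4/24
  (e.g. R(-1.26)=0.30542, |R|=0.30542)

Find x<0 with |R(x)|<1.
x=-1.26: |R|=0.3054
|R(-1.44)|=0.2783 |R(-1.21)|=0.3161 |R(-0.73)|=0.4834
Bisect:
  x_lo=-3.2244 |R|=1.8906  x_hi=-0.0680 |R|=0.9343
  mid=-1.64619 |R|=0.27126 →hi
  mid=-2.43528 |R|=0.58841 →hi
  mid=-2.82983 |R|=1.06925 →lo
  mid=-2.63256 |R|=0.79311 →hi
  mid=-2.73119 |R|=0.92145 →hi
  mid=-2.78051 |R|=0.99282 →hi
  mid=-2.80517 |R|=1.03039 →lo
  mid=-2.79284 |R|=1.01144 →lo
  ...
  [-2.78533,-2.78514] ⇒ x*=-2.7853
So |R|<1 on (-2.7853, 0).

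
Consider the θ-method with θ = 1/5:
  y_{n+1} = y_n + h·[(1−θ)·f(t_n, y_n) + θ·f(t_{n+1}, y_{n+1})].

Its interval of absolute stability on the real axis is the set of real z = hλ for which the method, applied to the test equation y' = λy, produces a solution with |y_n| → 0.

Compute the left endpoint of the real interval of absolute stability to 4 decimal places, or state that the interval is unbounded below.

On y'=λy, z=hλ:
  y_{n+1} = y_n + z·[4/5·y_n + 1/5·y_{n+1}] ⇒ (1 − 1/5z)y_{n+1} = (1 + 4/5z)y_n
  so R(z) = (1 + 4/5z)/(1 − 1/5z).

Need |R(x)|<1, x<0.
x=-1.42: |R|=0.1059
R=−1: 1+4/5x = −1+1/5x ⇒ -3/5x=2 ⇒ x=2/(-3/5)=-3.3333
Confirm numerically:
  x=-2.763: |R|=0.77960 <1
  x=-2.657: |R|=0.73501 <1
  x=-1.678: |R|=0.25636 <1
  x=-3.925: |R|=1.19888 >1
  x=-3.733: |R|=1.13730 >1
  x=-3.716: |R|=1.13171 >1
So |R|<1 on (-3.3333, 0).

z* = -3.3333.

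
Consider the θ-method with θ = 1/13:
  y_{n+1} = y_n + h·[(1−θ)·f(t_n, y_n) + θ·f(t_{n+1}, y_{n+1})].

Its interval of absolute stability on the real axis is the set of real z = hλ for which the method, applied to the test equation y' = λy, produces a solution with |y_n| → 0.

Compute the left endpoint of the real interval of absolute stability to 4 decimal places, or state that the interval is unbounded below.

z* = -2.3636.

Set f=λy, z=hλ:
  y_{n+1} = y_n + z·[12/13·y_n + 1/13·y_{n+1}] ⇒ (1 − 1/13z)y_{n+1} = (1 + 12/13z)y_n
  so R(z) = (1 + 12/13z)/(1 − 1/13z).

Solve |R(x)|<1 on ℝ⁻.
x=-1: |R|=0.0714
R=−1: 1+12/13x = −1+1/13x ⇒ -11/13x=2 ⇒ x=2/(-11/13)=-2.3636
Confirm numerically:
  x=-2.272: |R|=0.93400 <1
  x=-1.986: |R|=0.72281 <1
  x=-1.055: |R|=0.02419 <1
  x=-2.657: |R|=1.20611 >1
  x=-2.585: |R|=1.15624 >1
  x=-2.497: |R|=1.09466 >1
Interval (-2.3636, 0).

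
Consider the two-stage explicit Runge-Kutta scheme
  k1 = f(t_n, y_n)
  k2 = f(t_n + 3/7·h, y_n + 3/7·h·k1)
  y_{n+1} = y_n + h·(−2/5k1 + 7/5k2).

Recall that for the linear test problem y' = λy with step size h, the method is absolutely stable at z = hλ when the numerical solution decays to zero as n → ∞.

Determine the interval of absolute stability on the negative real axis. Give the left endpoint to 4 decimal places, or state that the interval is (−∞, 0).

With y'=λy (z=hλ):
  k1=λy_n ⇒ h·k1=z·y_n;  k2=λ(1+3/7z)y_n ⇒ h·k2=z(1+3/7z)y_n
  y_{n+1}/y_n = 1 − 2/5z + 7/5z(1+3/7z) = 1 + z + 3/5z²
  ⇒ R(z) = 1 + z + 3/5z².

Boundary: |R(x)|=1, x<0.
x=-0.62: |R|=0.6106
R=1: x+3/5x²=0 ⇒ x=−5/3=-1.6667; min R=1−1/(4·3/5)=0.5833>−1
Confirm numerically:
  x=-1.465: |R|=0.82273 <1
  x=-0.986: |R|=0.59732 <1
  x=-0.854: |R|=0.58359 <1
  x=-0.762: |R|=0.58639 <1
  x=-2.260: |R|=1.80456 >1
  x=-2.183: |R|=1.67629 >1
  x=-2.057: |R|=1.48175 >1
Interval (-1.6667, 0).

(-1.6667, 0).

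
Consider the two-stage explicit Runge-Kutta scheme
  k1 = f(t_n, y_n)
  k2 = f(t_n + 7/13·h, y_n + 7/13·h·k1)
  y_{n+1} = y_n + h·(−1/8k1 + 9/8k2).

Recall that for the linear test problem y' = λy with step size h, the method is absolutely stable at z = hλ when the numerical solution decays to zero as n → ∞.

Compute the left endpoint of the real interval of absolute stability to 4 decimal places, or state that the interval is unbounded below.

With y'=λy (z=hλ):
  k1=λy_n ⇒ h·k1=z·y_n;  k2=λ(1+7/13z)y_n ⇒ h·k2=z(1+7/13z)y_n
  y_{n+1}/y_n = 1 − 1/8z + 9/8z(1+7/13z) = 1 + z + 63/104z²
  ⇒ R(z) = 1 + z + 63/104z².

Find x<0 with |R(x)|<1.
x=-0.46: |R|=0.6682
R=1: x+63/104x²=0 ⇒ x=−104/63=-1.6508; min R=1−1/(4·63/104)=0.5873>−1
Confirm numerically:
  x=-1.410: |R|=0.79433 <1
  x=-1.333: |R|=0.74338 <1
  x=-1.181: |R|=0.66390 <1
  x=-0.805: |R|=0.58755 <1
  x=-2.191: |R|=1.71698 >1
  x=-2.017: |R|=1.44744 >1
  x=-1.990: |R|=1.40891 >1
Interval (-1.6508, 0).

left endpoint -1.6508.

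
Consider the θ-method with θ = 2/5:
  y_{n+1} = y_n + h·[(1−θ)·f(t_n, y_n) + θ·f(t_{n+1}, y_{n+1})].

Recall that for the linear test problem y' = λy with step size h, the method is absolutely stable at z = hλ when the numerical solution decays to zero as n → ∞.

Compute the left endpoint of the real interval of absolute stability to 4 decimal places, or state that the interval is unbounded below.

Set f=λy, z=hλ:
  y_{n+1} = y_n + z·[3/5·y_n + 2/5·y_{n+1}] ⇒ (1 − 2/5z)y_{n+1} = (1 + 3/5z)y_n
  R(z) = (1 + 3/5z)/(1 − 2/5z).

Boundary: |R(x)|=1, x<0.
x=-1.34: |R|=0.1276
R=−1: 1+3/5x = −1+2/5x ⇒ -1/5x=2 ⇒ x=2/(-1/5)=-10.0000
Confirm numerically:
  x=-8.922: |R|=0.95281 <1
  x=-7.204: |R|=0.85594 <1
  x=-7.087: |R|=0.84808 <1
  x=-5.862: |R|=0.75257 <1
  x=-10.492: |R|=1.01893 >1
  x=-10.329: |R|=1.01282 >1
Interval (-10.0000, 0).

z* = -10.0000.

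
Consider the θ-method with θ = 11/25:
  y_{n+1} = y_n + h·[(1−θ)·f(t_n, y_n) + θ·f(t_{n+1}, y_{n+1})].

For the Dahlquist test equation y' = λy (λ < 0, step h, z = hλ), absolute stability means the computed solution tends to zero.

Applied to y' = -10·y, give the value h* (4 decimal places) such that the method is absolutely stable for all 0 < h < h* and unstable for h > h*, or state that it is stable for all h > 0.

(-16.6667,0); λ=-10 ⇒ h* = (50/3)/10 = 1.6667.

Test eqn y'=λy, z=hλ:
  y_{n+1} = y_n + z·[14/25·y_n + 11/25·y_{n+1}] ⇒ (1 − 11/25z)y_{n+1} = (1 + 14/25z)y_n
  R(z) = (1 + 14/25z)/(1 − 11/25z).

Solve |R(x)|<1 on ℝ⁻.
x=-1.58: |R|=0.0680
R=−1: 1+14/25x = −1+11/25x ⇒ -3/25x=2 ⇒ x=2/(-3/25)=-16.6667
Confirm numerically:
  x=-14.260: |R|=0.96030 <1
  x=-10.861: |R|=0.87944 <1
  x=-9.588: |R|=0.83723 <1
  x=-8.896: |R|=0.81025 <1
  x=-17.199: |R|=1.00746 >1
  x=-16.703: |R|=1.00052 >1
So |R|<1 on (-16.6667, 0).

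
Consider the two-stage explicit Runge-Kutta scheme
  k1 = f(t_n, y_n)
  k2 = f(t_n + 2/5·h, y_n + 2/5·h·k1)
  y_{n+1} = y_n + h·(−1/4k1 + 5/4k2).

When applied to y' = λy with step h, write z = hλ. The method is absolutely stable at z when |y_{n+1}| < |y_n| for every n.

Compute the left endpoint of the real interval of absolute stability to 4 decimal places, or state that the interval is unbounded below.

Set f=λy, z=hλ:
  k1=λy_n ⇒ h·k1=z·y_n;  k2=λ(1+2/5z)y_n ⇒ h·k2=z(1+2/5z)y_n
  y_{n+1}/y_n = 1 − 1/4z + 5/4z(1+2/5z) = 1 + z + 1/2z²
  so R(z) = 1 + z + 1/2z².

Need |R(x)|<1, x<0.
x=-1.46: |R|=0.6058
R=1: x+1/2x²=0 ⇒ x=−2=-2.0000; min R=1−1/(4·1/2)=0.5000>−1
Confirm numerically:
  x=-1.839: |R|=0.85196 <1
  x=-1.616: |R|=0.68973 <1
  x=-1.453: |R|=0.60260 <1
  x=-1.247: |R|=0.53050 <1
  x=-2.226: |R|=1.25154 >1
  x=-2.171: |R|=1.18562 >1
Stable set (-2.0000, 0).

z* = -2.0000.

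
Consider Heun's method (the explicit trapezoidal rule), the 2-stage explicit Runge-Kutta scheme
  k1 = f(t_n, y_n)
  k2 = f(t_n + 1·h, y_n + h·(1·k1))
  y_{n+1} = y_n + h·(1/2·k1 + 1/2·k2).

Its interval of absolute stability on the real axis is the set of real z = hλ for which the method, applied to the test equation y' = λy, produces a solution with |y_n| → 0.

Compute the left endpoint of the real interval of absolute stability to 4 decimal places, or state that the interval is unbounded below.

left endpoint -2.0000.

With y'=λy (z=hλ):
  order 2, 2-stage ⇒ R(z)=1+z+z^2/2
  (e.g. R(-1.64)=0.70480, |R|=0.70480)

Find x<0 with |R(x)|<1.
x=-1.64: |R|=0.7048
|R(-2.16)|=1.1728 |R(-2.04)|=1.0408 |R(-1.79)|=0.8121
Bisect:
  x_lo=-2.6666 |R|=1.8888  x_hi=-0.2657 |R|=0.7696
  mid=-1.46615 |R|=0.60865 →hi
  mid=-2.06639 |R|=1.06859 →lo
  mid=-1.76627 |R|=0.79359 →hi
  mid=-1.91633 |R|=0.91983 →hi
  mid=-1.99136 |R|=0.99140 →hi
  mid=-2.02888 |R|=1.02929 →lo
  mid=-2.01012 |R|=1.01017 →lo
  mid=-2.00074 |R|=1.00074 →lo
  mid=-1.99605 |R|=0.99606 →hi
  ...
  [-2.00001,-1.99986] ⇒ x*=-2.0000
Stable set (-2.0000, 0).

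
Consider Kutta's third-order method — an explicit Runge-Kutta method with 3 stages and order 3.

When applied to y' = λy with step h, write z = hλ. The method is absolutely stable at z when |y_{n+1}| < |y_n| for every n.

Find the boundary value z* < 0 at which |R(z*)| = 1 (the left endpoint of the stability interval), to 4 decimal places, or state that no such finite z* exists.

Test eqn y'=λy, z=hλ:
  order 3, 3-stage ⇒ R(z)=1+z+z^2/2+z^3/6
  (e.g. R(-1.57)=0.01747, |R|=0.01747)

Boundary: |R(x)|=1, x<0.
x=-1.57: |R|=0.0175
|R(-2.82)|=1.5814 |R(-1.28)|=0.1897 |R(-0.69)|=0.4933
Bisect:
  x_lo=-3.2216 |R|=2.6050  x_hi=-0.3432 |R|=0.7090
  mid=-1.78241 |R|=0.13770 →hi
  mid=-2.50201 |R|=0.98244 →hi
  mid=-2.86182 |R|=1.67319 →lo
  mid=-2.68191 |R|=1.30060 →lo
  mid=-2.59196 |R|=1.13508 →lo
  mid=-2.54699 |R|=1.05720 →lo
  mid=-2.52450 |R|=1.01943 →lo
  mid=-2.51326 |R|=1.00084 →lo
  mid=-2.50764 |R|=0.99162 →hi
  mid=-2.51045 |R|=0.99622 →hi
  ...
  [-2.51291,-2.51273] ⇒ x*=-2.5127
Interval (-2.5127, 0).

z* = -2.5127.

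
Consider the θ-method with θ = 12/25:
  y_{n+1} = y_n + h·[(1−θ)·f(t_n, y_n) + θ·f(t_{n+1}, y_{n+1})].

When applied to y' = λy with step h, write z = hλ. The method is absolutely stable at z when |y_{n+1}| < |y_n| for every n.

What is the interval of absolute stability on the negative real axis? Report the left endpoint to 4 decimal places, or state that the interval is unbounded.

With y'=λy (z=hλ):
  y_{n+1} = y_n + z·[13/25·y_n + 12/25·y_{n+1}] ⇒ (1 − 12/25z)y_{n+1} = (1 + 13/25z)y_n
  ⇒ R(z) = (1 + 13/25z)/(1 − 12/25z).

Need |R(x)|<1, x<0.
x=-1.25: |R|=0.2187
R=−1: 1+13/25x = −1+12/25x ⇒ -1/25x=2 ⇒ x=2/(-1/25)=-50.0000
Confirm numerically:
  x=-45.182: |R|=0.99151 <1
  x=-30.710: |R|=0.95098 <1
  x=-28.618: |R|=0.94196 <1
  x=-50.423: |R|=1.00067 >1
  x=-50.354: |R|=1.00056 >1
Stable set (-50.0000, 0).

(-50.0000, 0).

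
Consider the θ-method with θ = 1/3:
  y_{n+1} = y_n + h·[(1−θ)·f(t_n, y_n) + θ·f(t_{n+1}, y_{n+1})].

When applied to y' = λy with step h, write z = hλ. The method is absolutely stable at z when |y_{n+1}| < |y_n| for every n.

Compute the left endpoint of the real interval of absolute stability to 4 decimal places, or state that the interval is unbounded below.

On y'=λy, z=hλ:
  y_{n+1} = y_n + z·[2/3·y_n + 1/3·y_{n+1}] ⇒ (1 − 1/3z)y_{n+1} = (1 + 2/3z)y_n
  so R(z) = (1 + 2/3z)/(1 − 1/3z).

Solve |R(x)|<1 on ℝ⁻.
x=-1.58: |R|=0.0349
R=−1: 1+2/3x = −1+1/3x ⇒ -1/3x=2 ⇒ x=2/(-1/3)=-6.0000
Confirm numerically:
  x=-4.774: |R|=0.84229 <1
  x=-4.596: |R|=0.81517 <1
  x=-4.534: |R|=0.80542 <1
  x=-4.298: |R|=0.76679 <1
  x=-6.476: |R|=1.05023 >1
  x=-6.240: |R|=1.02597 >1
  x=-6.020: |R|=1.00222 >1
So |R|<1 on (-6.0000, 0).

z* = -6.0000.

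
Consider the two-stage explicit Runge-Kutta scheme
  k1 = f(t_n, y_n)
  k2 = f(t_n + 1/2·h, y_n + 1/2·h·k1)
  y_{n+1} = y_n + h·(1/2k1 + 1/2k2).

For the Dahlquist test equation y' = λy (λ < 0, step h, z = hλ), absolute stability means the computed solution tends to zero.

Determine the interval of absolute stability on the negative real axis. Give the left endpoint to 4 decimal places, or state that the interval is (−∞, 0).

(-4.0000, 0).

Set f=λy, z=hλ:
  k1=λy_n ⇒ h·k1=z·y_n;  k2=λ(1+1/2z)y_n ⇒ h·k2=z(1+1/2z)y_n
  y_{n+1}/y_n = 1 + 1/2z + 1/2z(1+1/2z) = 1 + z + 1/4z²
  so R(z) = 1 + z + 1/4z².

Find x<0 with |R(x)|<1.
x=-0.76: |R|=0.3844
R=1: x+1/4x²=0 ⇒ x=−4=-4.0000; min R=1−1/(4·1/4)=0.0000>−1
Confirm numerically:
  x=-3.489: |R|=0.55428 <1
  x=-3.083: |R|=0.29322 <1
  x=-2.641: |R|=0.10272 <1
  x=-2.059: |R|=0.00087 <1
  x=-4.494: |R|=1.55501 >1
  x=-4.492: |R|=1.55252 >1
Stable set (-4.0000, 0).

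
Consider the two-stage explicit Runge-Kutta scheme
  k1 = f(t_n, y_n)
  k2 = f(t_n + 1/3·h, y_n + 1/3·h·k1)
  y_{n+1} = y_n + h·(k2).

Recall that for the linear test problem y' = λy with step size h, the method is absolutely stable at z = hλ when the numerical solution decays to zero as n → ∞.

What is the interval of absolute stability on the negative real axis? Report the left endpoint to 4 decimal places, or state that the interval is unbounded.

z∈(-3.0000,0).

Set f=λy, z=hλ:
  k1=λy_n ⇒ h·k1=z·y_n;  k2=λ(1+1/3z)y_n ⇒ h·k2=z(1+1/3z)y_n
  y_{n+1}/y_n = 1 + z(1+1/3z) = 1 + z + 1/3z²
  Hence R(z) = 1 + z + 1/3z².

Boundary: |R(x)|=1, x<0.
x=-1.19: |R|=0.2820
R=1: x+1/3x²=0 ⇒ x=−3=-3.0000; min R=1−1/(4·1/3)=0.2500>−1
Confirm numerically:
  x=-2.606: |R|=0.65775 <1
  x=-2.067: |R|=0.35716 <1
  x=-2.026: |R|=0.34223 <1
  x=-1.264: |R|=0.26857 <1
  x=-3.515: |R|=1.60341 >1
  x=-3.227: |R|=1.24418 >1
Stable set (-3.0000, 0).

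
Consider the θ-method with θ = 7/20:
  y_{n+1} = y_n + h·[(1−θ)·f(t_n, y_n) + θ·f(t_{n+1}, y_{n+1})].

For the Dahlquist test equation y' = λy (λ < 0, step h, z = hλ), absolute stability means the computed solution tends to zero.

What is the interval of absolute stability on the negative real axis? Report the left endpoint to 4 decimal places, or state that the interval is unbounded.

(-6.6667, 0).

Test eqn y'=λy, z=hλ:
  y_{n+1} = y_n + z·[13/20·y_n + 7/20·y_{n+1}] ⇒ (1 − 7/20z)y_{n+1} = (1 + 13/20z)y_n
  R(z) = (1 + 13/20z)/(1 − 7/20z).

Boundary: |R(x)|=1, x<0.
x=-1.12: |R|=0.1954
R=−1: 1+13/20x = −1+7/20x ⇒ -3/10x=2 ⇒ x=2/(-3/10)=-6.6667
Confirm numerically:
  x=-4.910: |R|=0.80614 <1
  x=-3.325: |R|=0.53668 <1
  x=-3.135: |R|=0.49481 <1
  x=-2.736: |R|=0.39763 <1
  x=-7.254: |R|=1.04979 >1
  x=-7.239: |R|=1.04859 >1
Stable set (-6.6667, 0).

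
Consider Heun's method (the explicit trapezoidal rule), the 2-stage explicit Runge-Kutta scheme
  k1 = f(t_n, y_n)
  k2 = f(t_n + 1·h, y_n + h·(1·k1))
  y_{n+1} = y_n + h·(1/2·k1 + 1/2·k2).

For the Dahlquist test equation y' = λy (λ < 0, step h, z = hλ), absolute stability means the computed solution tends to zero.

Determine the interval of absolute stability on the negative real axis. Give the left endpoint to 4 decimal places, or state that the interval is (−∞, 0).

Test eqn y'=λy, z=hλ:
  order 2, 2-stage ⇒ R(z)=1+z+z^2/2
  (e.g. R(-0.57)=0.59245, |R|=0.59245)

Solve |R(x)|<1 on ℝ⁻.
x=-0.57: |R|=0.5924
|R(-1.57)|=0.6624 |R(-1.15)|=0.5112 |R(-1.11)|=0.5060
Bisect:
  x_lo=-2.5933 |R|=1.7693  x_hi=-0.0756 |R|=0.9273
  mid=-1.33446 |R|=0.55593 →hi
  mid=-1.96389 |R|=0.96454 →hi
  mid=-2.27861 |R|=1.31742 →lo
  mid=-2.12125 |R|=1.12860 →lo
  mid=-2.04257 |R|=1.04348 →lo
  mid=-2.00323 |R|=1.00324 →lo
  mid=-1.98356 |R|=0.98370 →hi
  mid=-1.99340 |R|=0.99342 →hi
  mid=-1.99831 |R|=0.99832 →hi
  ...
  [-2.00000,-1.99985] ⇒ x*=-2.0000
Interval (-2.0000, 0).

(-2.0000, 0).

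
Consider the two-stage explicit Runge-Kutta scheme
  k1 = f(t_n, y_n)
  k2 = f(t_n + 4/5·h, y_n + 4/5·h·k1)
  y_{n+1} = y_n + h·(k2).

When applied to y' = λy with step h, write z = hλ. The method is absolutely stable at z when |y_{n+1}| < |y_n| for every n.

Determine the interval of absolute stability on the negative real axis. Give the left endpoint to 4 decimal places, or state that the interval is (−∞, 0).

Test eqn y'=λy, z=hλ:
  k1=λy_n ⇒ h·k1=z·y_n;  k2=λ(1+4/5z)y_n ⇒ h·k2=z(1+4/5z)y_n
  y_{n+1}/y_n = 1 + z(1+4/5z) = 1 + z + 4/5z²
  Hence R(z) = 1 + z + 4/5z².

Boundary: |R(x)|=1, x<0.
x=-0.36: |R|=0.7437
R=1: x+4/5x²=0 ⇒ x=−5/4=-1.2500; min R=1−1/(4·4/5)=0.6875>−1
Confirm numerically:
  x=-0.787: |R|=0.70850 <1
  x=-0.725: |R|=0.69550 <1
  x=-0.553: |R|=0.69165 <1
  x=-1.698: |R|=1.60856 >1
  x=-1.644: |R|=1.51819 >1
So |R|<1 on (-1.2500, 0).

(-1.2500, 0).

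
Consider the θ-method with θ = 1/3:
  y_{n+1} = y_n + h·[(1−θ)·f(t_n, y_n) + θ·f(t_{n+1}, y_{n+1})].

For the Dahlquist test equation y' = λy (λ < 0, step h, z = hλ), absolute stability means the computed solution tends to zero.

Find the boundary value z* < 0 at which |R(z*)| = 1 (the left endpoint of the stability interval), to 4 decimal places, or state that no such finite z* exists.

z* = -6.0000.

Set f=λy, z=hλ:
  y_{n+1} = y_n + z·[2/3·y_n + 1/3·y_{n+1}] ⇒ (1 − 1/3z)y_{n+1} = (1 + 2/3z)y_n
  so R(z) = (1 + 2/3z)/(1 − 1/3z).

Solve |R(x)|<1 on ℝ⁻.
x=-1.3: |R|=0.0930
R=−1: 1+2/3x = −1+1/3x ⇒ -1/3x=2 ⇒ x=2/(-1/3)=-6.0000
Confirm numerically:
  x=-5.002: |R|=0.87528 <1
  x=-4.837: |R|=0.85160 <1
  x=-4.472: |R|=0.79550 <1
  x=-6.319: |R|=1.03423 >1
  x=-6.248: |R|=1.02682 >1
Stable set (-6.0000, 0).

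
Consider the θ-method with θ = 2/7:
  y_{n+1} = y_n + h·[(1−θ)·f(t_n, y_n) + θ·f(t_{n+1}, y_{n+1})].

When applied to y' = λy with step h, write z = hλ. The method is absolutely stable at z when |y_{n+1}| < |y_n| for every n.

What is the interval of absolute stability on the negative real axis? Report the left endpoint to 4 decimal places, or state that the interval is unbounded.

With y'=λy (z=hλ):
  y_{n+1} = y_n + z·[5/7·y_n + 2/7·y_{n+1}] ⇒ (1 − 2/7z)y_{n+1} = (1 + 5/7z)y_n
  so R(z) = (1 + 5/7z)/(1 − 2/7z).

Need |R(x)|<1, x<0.
x=-0.8: |R|=0.3488
R=−1: 1+5/7x = −1+2/7x ⇒ -3/7x=2 ⇒ x=2/(-3/7)=-4.6667
Confirm numerically:
  x=-4.560: |R|=0.98015 <1
  x=-2.234: |R|=0.36362 <1
  x=-2.117: |R|=0.31912 <1
  x=-5.099: |R|=1.07542 >1
  x=-4.769: |R|=1.01856 >1
Interval (-4.6667, 0).

(-4.6667, 0).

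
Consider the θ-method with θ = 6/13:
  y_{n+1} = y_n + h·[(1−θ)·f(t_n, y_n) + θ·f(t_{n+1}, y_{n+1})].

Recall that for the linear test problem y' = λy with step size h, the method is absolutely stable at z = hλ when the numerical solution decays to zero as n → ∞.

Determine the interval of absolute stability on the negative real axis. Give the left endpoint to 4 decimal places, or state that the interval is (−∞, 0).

On y'=λy, z=hλ:
  y_{n+1} = y_n + z·[7/13·y_n + 6/13·y_{n+1}] ⇒ (1 − 6/13z)y_{n+1} = (1 + 7/13z)y_n
  R(z) = (1 + 7/13z)/(1 − 6/13z).

Need |R(x)|<1, x<0.
x=-0.98: |R|=0.3252
R=−1: 1+7/13x = −1+6/13x ⇒ -1/13x=2 ⇒ x=2/(-1/13)=-26.0000
Confirm numerically:
  x=-25.637: |R|=0.99782 <1
  x=-20.628: |R|=0.96072 <1
  x=-11.655: |R|=0.82702 <1
  x=-26.285: |R|=1.00167 >1
  x=-26.162: |R|=1.00095 >1
Stable set (-26.0000, 0).

(-26.0000, 0).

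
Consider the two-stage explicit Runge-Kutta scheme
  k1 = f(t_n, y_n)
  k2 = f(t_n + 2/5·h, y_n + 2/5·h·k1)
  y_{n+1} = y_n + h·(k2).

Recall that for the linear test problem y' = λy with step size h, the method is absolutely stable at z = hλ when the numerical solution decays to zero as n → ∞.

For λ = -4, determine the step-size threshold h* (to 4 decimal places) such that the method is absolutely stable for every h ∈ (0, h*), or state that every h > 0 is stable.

(-2.5000,0); λ=-4 ⇒ h* = (5/2)/4 = 0.6250.

Set f=λy, z=hλ:
  k1=λy_n ⇒ h·k1=z·y_n;  k2=λ(1+2/5z)y_n ⇒ h·k2=z(1+2/5z)y_n
  y_{n+1}/y_n = 1 + z(1+2/5z) = 1 + z + 2/5z²
  Hence R(z) = 1 + z + 2/5z².

Find x<0 with |R(x)|<1.
x=-1.58: |R|=0.4186
R=1: x+2/5x²=0 ⇒ x=−5/2=-2.5000; min R=1−1/(4·2/5)=0.3750>−1
Confirm numerically:
  x=-1.960: |R|=0.57664 <1
  x=-1.801: |R|=0.49644 <1
  x=-1.200: |R|=0.37600 <1
  x=-2.955: |R|=1.53781 >1
  x=-2.930: |R|=1.50396 >1
  x=-2.672: |R|=1.18383 >1
So |R|<1 on (-2.5000, 0).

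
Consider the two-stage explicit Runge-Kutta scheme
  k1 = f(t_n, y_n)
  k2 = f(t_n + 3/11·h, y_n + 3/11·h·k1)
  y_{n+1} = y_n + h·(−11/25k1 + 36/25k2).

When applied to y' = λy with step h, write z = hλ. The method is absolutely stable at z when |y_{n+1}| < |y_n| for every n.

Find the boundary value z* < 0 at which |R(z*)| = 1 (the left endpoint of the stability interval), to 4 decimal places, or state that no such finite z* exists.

On y'=λy, z=hλ:
  k1=λy_n ⇒ h·k1=z·y_n;  k2=λ(1+3/11z)y_n ⇒ h·k2=z(1+3/11z)y_n
  y_{n+1}/y_n = 1 − 11/25z + 36/25z(1+3/11z) = 1 + z + 108/275z²
  ⇒ R(z) = 1 + z + 108/275z².

Solve |R(x)|<1 on ℝ⁻.
x=-0.84: |R|=0.4371
R=1: x+108/275x²=0 ⇒ x=−275/108=-2.5463; min R=1−1/(4·108/275)=0.3634>−1
Confirm numerically:
  x=-2.205: |R|=0.70445 <1
  x=-1.875: |R|=0.50568 <1
  x=-1.704: |R|=0.43633 <1
  x=-3.140: |R|=1.73213 >1
  x=-2.663: |R|=1.12205 >1
So |R|<1 on (-2.5463, 0).

z* = -2.5463.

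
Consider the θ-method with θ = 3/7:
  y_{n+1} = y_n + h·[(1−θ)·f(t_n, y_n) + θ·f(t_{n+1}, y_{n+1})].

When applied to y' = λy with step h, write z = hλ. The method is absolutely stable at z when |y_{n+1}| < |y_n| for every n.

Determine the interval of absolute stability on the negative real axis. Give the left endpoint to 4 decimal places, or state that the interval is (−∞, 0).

With y'=λy (z=hλ):
  y_{n+1} = y_n + z·[4/7·y_n + 3/7·y_{n+1}] ⇒ (1 − 3/7z)y_{n+1} = (1 + 4/7z)y_n
  so R(z) = (1 + 4/7z)/(1 − 3/7z).

Need |R(x)|<1, x<0.
x=-0.3: |R|=0.7342
R=−1: 1+4/7x = −1+3/7x ⇒ -1/7x=2 ⇒ x=2/(-1/7)=-14.0000
Confirm numerically:
  x=-13.714: |R|=0.99406 <1
  x=-8.304: |R|=0.82151 <1
  x=-8.063: |R|=0.80964 <1
  x=-6.773: |R|=0.73546 <1
  x=-14.249: |R|=1.00501 >1
  x=-14.183: |R|=1.00369 >1
  x=-14.022: |R|=1.00045 >1
Interval (-14.0000, 0).

z∈(-14.0000,0).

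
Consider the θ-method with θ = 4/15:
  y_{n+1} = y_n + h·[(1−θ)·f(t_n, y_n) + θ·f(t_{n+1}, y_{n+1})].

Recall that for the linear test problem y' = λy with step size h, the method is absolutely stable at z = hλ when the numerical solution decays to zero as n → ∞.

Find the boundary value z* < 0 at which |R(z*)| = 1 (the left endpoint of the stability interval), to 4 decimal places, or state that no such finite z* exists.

z* = -4.2857.

Test eqn y'=λy, z=hλ:
  y_{n+1} = y_n + z·[11/15·y_n + 4/15·y_{n+1}] ⇒ (1 − 4/15z)y_{n+1} = (1 + 11/15z)y_n
  R(z) = (1 + 11/15z)/(1 − 4/15z).

Find x<0 with |R(x)|<1.
x=-1.72: |R|=0.1792
R=−1: 1+11/15x = −1+4/15x ⇒ -7/15x=2 ⇒ x=2/(-7/15)=-4.2857
Confirm numerically:
  x=-2.734: |R|=0.58120 <1
  x=-2.573: |R|=0.52598 <1
  x=-2.464: |R|=0.48696 <1
  x=-4.691: |R|=1.08402 >1
  x=-4.606: |R|=1.06708 >1
Interval (-4.2857, 0).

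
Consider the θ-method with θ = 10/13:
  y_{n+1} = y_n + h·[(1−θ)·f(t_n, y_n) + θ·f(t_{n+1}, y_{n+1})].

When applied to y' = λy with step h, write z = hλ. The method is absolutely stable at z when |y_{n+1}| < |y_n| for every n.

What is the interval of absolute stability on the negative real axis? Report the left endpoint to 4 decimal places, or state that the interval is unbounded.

Set f=λy, z=hλ:
  y_{n+1} = y_n + z·[3/13·y_n + 10/13·y_{n+1}] ⇒ (1 − 10/13z)y_{n+1} = (1 + 3/13z)y_n
  Hence R(z) = (1 + 3/13z)/(1 − 10/13z).

Solve |R(x)|<1 on ℝ⁻.
x=-0.4: |R|=0.6941
x=-2: |R|=0.2121
x=-10: |R|=0.1504
x=-100: |R|=0.2833
θ=10/13≥1/2 ⇒ |1+3/13x|<|1−10/13x| ∀x<0 ⇒ unbounded interval.

unbounded; (−∞, 0).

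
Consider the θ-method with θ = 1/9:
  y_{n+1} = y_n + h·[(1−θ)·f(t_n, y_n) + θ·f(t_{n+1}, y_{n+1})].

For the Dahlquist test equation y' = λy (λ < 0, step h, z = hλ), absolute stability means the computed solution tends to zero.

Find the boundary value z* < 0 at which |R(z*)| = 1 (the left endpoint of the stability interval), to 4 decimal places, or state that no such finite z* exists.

z* = -2.5714.

On y'=λy, z=hλ:
  y_{n+1} = y_n + z·[8/9·y_n + 1/9·y_{n+1}] ⇒ (1 − 1/9z)y_{n+1} = (1 + 8/9z)y_n
  ⇒ R(z) = (1 + 8/9z)/(1 − 1/9z).

Boundary: |R(x)|=1, x<0.
x=-0.34: |R|=0.6724
R=−1: 1+8/9x = −1+1/9x ⇒ -7/9x=2 ⇒ x=2/(-7/9)=-2.5714
Confirm numerically:
  x=-2.251: |R|=0.80064 <1
  x=-1.778: |R|=0.48469 <1
  x=-1.607: |R|=0.36353 <1
  x=-1.093: |R|=0.02536 <1
  x=-3.043: |R|=1.27410 >1
  x=-2.766: |R|=1.11576 >1
  x=-2.661: |R|=1.05377 >1
Interval (-2.5714, 0).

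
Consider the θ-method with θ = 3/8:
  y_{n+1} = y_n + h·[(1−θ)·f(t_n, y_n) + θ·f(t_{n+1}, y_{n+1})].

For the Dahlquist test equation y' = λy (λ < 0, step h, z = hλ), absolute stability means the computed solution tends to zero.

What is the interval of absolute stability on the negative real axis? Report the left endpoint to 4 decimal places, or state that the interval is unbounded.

(-8.0000, 0).

Test eqn y'=λy, z=hλ:
  y_{n+1} = y_n + z·[5/8·y_n + 3/8·y_{n+1}] ⇒ (1 − 3/8z)y_{n+1} = (1 + 5/8z)y_n
  Hence R(z) = (1 + 5/8z)/(1 − 3/8z).

Need |R(x)|<1, x<0.
x=-0.55: |R|=0.5440
R=−1: 1+5/8x = −1+3/8x ⇒ -1/4x=2 ⇒ x=2/(-1/4)=-8.0000
Confirm numerically:
  x=-6.504: |R|=0.89125 <1
  x=-5.092: |R|=0.75013 <1
  x=-4.009: |R|=0.60144 <1
  x=-8.212: |R|=1.01299 >1
  x=-8.046: |R|=1.00286 >1
Interval (-8.0000, 0).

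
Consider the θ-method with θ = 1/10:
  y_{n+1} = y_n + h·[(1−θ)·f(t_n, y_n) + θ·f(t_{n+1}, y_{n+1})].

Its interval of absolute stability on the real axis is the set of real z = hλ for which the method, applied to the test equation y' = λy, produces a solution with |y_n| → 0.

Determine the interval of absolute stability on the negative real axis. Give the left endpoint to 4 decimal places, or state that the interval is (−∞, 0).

With y'=λy (z=hλ):
  y_{n+1} = y_n + z·[9/10·y_n + 1/10·y_{n+1}] ⇒ (1 − 1/10z)y_{n+1} = (1 + 9/10z)y_n
  R(z) = (1 + 9/10z)/(1 − 1/10z).

Find x<0 with |R(x)|<1.
x=-1.23: |R|=0.0953
R=−1: 1+9/10x = −1+1/10x ⇒ -4/5x=2 ⇒ x=2/(-4/5)=-2.5000
Confirm numerically:
  x=-2.211: |R|=0.81066 <1
  x=-2.200: |R|=0.80328 <1
  x=-2.096: |R|=0.73280 <1
  x=-1.148: |R|=0.02978 <1
  x=-3.053: |R|=1.33893 >1
  x=-2.885: |R|=1.23904 >1
  x=-2.830: |R|=1.20577 >1
So |R|<1 on (-2.5000, 0).

(-2.5000, 0).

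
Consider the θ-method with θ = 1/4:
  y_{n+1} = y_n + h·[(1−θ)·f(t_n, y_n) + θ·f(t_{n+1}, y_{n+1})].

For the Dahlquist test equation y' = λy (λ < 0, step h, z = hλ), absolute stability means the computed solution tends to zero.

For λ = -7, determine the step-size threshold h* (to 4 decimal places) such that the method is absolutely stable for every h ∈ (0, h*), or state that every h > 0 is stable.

With y'=λy (z=hλ):
  y_{n+1} = y_n + z·[3/4·y_n + 1/4·y_{n+1}] ⇒ (1 − 1/4z)y_{n+1} = (1 + 3/4z)y_n
  ⇒ R(z) = (1 + 3/4z)/(1 − 1/4z).

Boundary: |R(x)|=1, x<0.
x=-0.97: |R|=0.2193
R=−1: 1+3/4x = −1+1/4x ⇒ -1/2x=2 ⇒ x=2/(-1/2)=-4.0000
Confirm numerically:
  x=-3.577: |R|=0.88835 <1
  x=-3.320: |R|=0.81421 <1
  x=-3.226: |R|=0.78577 <1
  x=-2.809: |R|=0.65017 <1
  x=-4.588: |R|=1.13694 >1
  x=-4.083: |R|=1.02054 >1
Stable set (-4.0000, 0).

(-4.0000,0); λ=-7 ⇒ h* = (4)/7 = 0.5714.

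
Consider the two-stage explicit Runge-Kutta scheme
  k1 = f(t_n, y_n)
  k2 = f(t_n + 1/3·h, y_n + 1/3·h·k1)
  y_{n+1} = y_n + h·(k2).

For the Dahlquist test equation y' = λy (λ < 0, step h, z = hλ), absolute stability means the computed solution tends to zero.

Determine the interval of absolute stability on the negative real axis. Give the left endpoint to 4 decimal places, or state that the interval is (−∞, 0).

(-3.0000, 0).

Set f=λy, z=hλ:
  k1=λy_n ⇒ h·k1=z·y_n;  k2=λ(1+1/3z)y_n ⇒ h·k2=z(1+1/3z)y_n
  y_{n+1}/y_n = 1 + z(1+1/3z) = 1 + z + 1/3z²
  R(z) = 1 + z + 1/3z².

Need |R(x)|<1, x<0.
x=-1: |R|=0.3333
R=1: x+1/3x²=0 ⇒ x=−3=-3.0000; min R=1−1/(4·1/3)=0.2500>−1
Confirm numerically:
  x=-2.911: |R|=0.91364 <1
  x=-2.819: |R|=0.82992 <1
  x=-2.324: |R|=0.47633 <1
  x=-3.467: |R|=1.53970 >1
  x=-3.170: |R|=1.17963 >1
  x=-3.117: |R|=1.12156 >1
So |R|<1 on (-3.0000, 0).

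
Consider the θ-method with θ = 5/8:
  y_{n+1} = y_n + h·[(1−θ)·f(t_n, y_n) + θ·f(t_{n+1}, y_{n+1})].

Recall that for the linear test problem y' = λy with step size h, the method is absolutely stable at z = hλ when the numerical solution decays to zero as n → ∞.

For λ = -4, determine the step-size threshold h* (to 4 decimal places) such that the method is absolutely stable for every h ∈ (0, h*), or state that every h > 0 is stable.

With y'=λy (z=hλ):
  y_{n+1} = y_n + z·[3/8·y_n + 5/8·y_{n+1}] ⇒ (1 − 5/8z)y_{n+1} = (1 + 3/8z)y_n
  so R(z) = (1 + 3/8z)/(1 − 5/8z).

Need |R(x)|<1, x<0.
x=-1.44: |R|=0.2421
x=-2: |R|=0.1111
x=-10: |R|=0.3793
x=-100: |R|=0.5748
θ=5/8≥1/2 ⇒ |1+3/8x|<|1−5/8x| ∀x<0 ⇒ interval (−∞,0).

unbounded; (−∞, 0). Any h>0 works for λ=-4.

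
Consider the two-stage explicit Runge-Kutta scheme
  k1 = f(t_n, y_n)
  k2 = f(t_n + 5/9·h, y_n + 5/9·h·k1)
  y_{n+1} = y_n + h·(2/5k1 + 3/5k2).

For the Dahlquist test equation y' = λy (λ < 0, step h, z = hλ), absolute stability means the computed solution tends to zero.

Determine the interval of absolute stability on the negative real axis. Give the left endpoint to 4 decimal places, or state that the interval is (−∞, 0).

z∈(-3.0000,0).

Set f=λy, z=hλ:
  k1=λy_n ⇒ h·k1=z·y_n;  k2=λ(1+5/9z)y_n ⇒ h·k2=z(1+5/9z)y_n
  y_{n+1}/y_n = 1 + 2/5z + 3/5z(1+5/9z) = 1 + z + 1/3z²
  R(z) = 1 + z + 1/3z².

Solve |R(x)|<1 on ℝ⁻.
x=-0.41: |R|=0.6460
R=1: x+1/3x²=0 ⇒ x=−3=-3.0000; min R=1−1/(4·1/3)=0.2500>−1
Confirm numerically:
  x=-2.839: |R|=0.84764 <1
  x=-2.519: |R|=0.59612 <1
  x=-1.677: |R|=0.26044 <1
  x=-3.437: |R|=1.50066 >1
  x=-3.067: |R|=1.06850 >1
  x=-3.038: |R|=1.03848 >1
So |R|<1 on (-3.0000, 0).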